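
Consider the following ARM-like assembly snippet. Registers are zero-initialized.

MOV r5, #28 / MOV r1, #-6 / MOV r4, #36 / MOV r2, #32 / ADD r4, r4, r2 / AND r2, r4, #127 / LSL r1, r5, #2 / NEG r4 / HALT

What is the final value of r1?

112

MOV r5, #28 → r5=28
MOV r1, #-6 → r1=-6
MOV r4, #36 → r4=36
MOV r2, #32 → r2=32
ADD r4, r4, r2 → r4=36+32=68
AND r2, r4, #127 → r2=68&127=68
LSL r1, r5, #2 → r1=28<<2=112
NEG r4 → r4=-(68)=-68
halt.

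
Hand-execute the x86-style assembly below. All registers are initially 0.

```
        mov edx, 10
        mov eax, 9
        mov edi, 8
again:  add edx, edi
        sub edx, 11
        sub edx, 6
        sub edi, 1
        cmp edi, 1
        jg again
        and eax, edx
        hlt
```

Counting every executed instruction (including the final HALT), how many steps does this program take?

after mov edx, 10: edx=10
after mov eax, 9: eax=9
after mov edi, 8: edi=8
after add edx, edi: edx=10+8=18
after sub edx, 11: edx=18-11=7
after sub edx, 6: edx=7-6=1
after sub edi, 1: edi=8-1=7
cmp edi, 1  (cmp 7,1)
jg again: taken
after add edx, edi: edx=1+7=8
after sub edx, 11: edx=8-11=-3
after sub edx, 6: edx=(-3)-6=-9
after sub edi, 1: edi=7-1=6
cmp edi, 1  (cmp 6,1)
jg again: taken
after add edx, edi: edx=(-9)+6=-3
after sub edx, 11: edx=(-3)-11=-14
after sub edx, 6: edx=(-14)-6=-20
after sub edi, 1: edi=6-1=5
cmp edi, 1  (cmp 5,1)
jg again: taken
after add edx, edi: edx=(-20)+5=-15
after sub edx, 11: edx=(-15)-11=-26
after sub edx, 6: edx=(-26)-6=-32
after sub edi, 1: edi=5-1=4
cmp edi, 1  (cmp 4,1)
jg again: taken
after add edx, edi: edx=(-32)+4=-28
after sub edx, 11: edx=(-28)-11=-39
after sub edx, 6: edx=(-39)-6=-45
after sub edi, 1: edi=4-1=3
cmp edi, 1  (cmp 3,1)
jg again: taken
after add edx, edi: edx=(-45)+3=-42
after sub edx, 11: edx=(-42)-11=-53
after sub edx, 6: edx=(-53)-6=-59
after sub edi, 1: edi=3-1=2
cmp edi, 1  (cmp 2,1)
jg again: taken
after add edx, edi: edx=(-59)+2=-57
after sub edx, 11: edx=(-57)-11=-68
after sub edx, 6: edx=(-68)-6=-74
after sub edi, 1: edi=2-1=1
cmp edi, 1  (cmp 1,1)
jg again: not taken
after and eax, edx: eax=9&(-74)=0
halt.
Total executed instructions: 47.

47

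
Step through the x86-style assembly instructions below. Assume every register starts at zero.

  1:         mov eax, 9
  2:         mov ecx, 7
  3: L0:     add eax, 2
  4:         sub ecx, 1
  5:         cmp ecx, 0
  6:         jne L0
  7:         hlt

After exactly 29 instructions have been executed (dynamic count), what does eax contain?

after mov eax, 9: eax=9
after mov ecx, 7: ecx=7
after add eax, 2: eax=9+2=11
after sub ecx, 1: ecx=7-1=6
cmp ecx, 0  (cmp 6,0)
jne L0: taken
after add eax, 2: eax=11+2=13
after sub ecx, 1: ecx=6-1=5
cmp ecx, 0  (cmp 5,0)
jne L0: taken
after add eax, 2: eax=13+2=15
after sub ecx, 1: ecx=5-1=4
cmp ecx, 0  (cmp 4,0)
jne L0: taken
after add eax, 2: eax=15+2=17
after sub ecx, 1: ecx=4-1=3
cmp ecx, 0  (cmp 3,0)
jne L0: taken
after add eax, 2: eax=17+2=19
after sub ecx, 1: ecx=3-1=2
cmp ecx, 0  (cmp 2,0)
jne L0: taken
after add eax, 2: eax=19+2=21
after sub ecx, 1: ecx=2-1=1
cmp ecx, 0  (cmp 1,0)
jne L0: taken
after add eax, 2: eax=21+2=23
after sub ecx, 1: ecx=1-1=0
cmp ecx, 0  (cmp 0,0)
After step 29: eax = 23.

23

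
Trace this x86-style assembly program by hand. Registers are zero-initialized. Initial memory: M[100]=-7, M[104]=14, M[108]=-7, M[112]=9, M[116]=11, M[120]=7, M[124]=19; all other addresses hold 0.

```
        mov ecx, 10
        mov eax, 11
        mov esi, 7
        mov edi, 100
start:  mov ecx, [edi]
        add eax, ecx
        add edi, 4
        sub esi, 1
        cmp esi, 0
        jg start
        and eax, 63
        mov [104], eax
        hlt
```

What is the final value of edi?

128

after mov ecx, 10: ecx=10
after mov eax, 11: eax=11
after mov esi, 7: esi=7
after mov edi, 100: edi=100
after mov ecx, [edi]: ecx=M[100]=-7
after add eax, ecx: eax=11+(-7)=4
after add edi, 4: edi=100+4=104
after sub esi, 1: esi=7-1=6
cmp esi, 0  (cmp 6,0)
jg start: taken
after mov ecx, [edi]: ecx=M[104]=14
after add eax, ecx: eax=4+14=18
after add edi, 4: edi=104+4=108
after sub esi, 1: esi=6-1=5
cmp esi, 0  (cmp 5,0)
jg start: taken
after mov ecx, [edi]: ecx=M[108]=-7
after add eax, ecx: eax=18+(-7)=11
after add edi, 4: edi=108+4=112
after sub esi, 1: esi=5-1=4
cmp esi, 0  (cmp 4,0)
jg start: taken
after mov ecx, [edi]: ecx=M[112]=9
after add eax, ecx: eax=11+9=20
after add edi, 4: edi=112+4=116
after sub esi, 1: esi=4-1=3
cmp esi, 0  (cmp 3,0)
jg start: taken
after mov ecx, [edi]: ecx=M[116]=11
after add eax, ecx: eax=20+11=31
after add edi, 4: edi=116+4=120
after sub esi, 1: esi=3-1=2
cmp esi, 0  (cmp 2,0)
jg start: taken
after mov ecx, [edi]: ecx=M[120]=7
after add eax, ecx: eax=31+7=38
after add edi, 4: edi=120+4=124
after sub esi, 1: esi=2-1=1
cmp esi, 0  (cmp 1,0)
jg start: taken
after mov ecx, [edi]: ecx=M[124]=19
after add eax, ecx: eax=38+19=57
after add edi, 4: edi=124+4=128
after sub esi, 1: esi=1-1=0
cmp esi, 0  (cmp 0,0)
jg start: not taken
after and eax, 63: eax=57&63=57
mov [104], eax → M[104]=57
halt.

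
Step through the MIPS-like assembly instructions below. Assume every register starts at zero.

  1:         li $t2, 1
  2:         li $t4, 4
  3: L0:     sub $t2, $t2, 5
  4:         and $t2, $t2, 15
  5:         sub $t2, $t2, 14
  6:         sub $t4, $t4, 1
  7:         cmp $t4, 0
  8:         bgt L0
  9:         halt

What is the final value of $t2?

$t2=1
$t4=4
$t2=1-5=-4
$t2=(-4)&15=12
$t2=12-14=-2
$t4=4-1=3
cmp $t4, 0  (cmp 3,0)
bgt L0: taken
$t2=(-2)-5=-7
$t2=(-7)&15=9
$t2=9-14=-5
$t4=3-1=2
cmp $t4, 0  (cmp 2,0)
bgt L0: taken
$t2=(-5)-5=-10
$t2=(-10)&15=6
$t2=6-14=-8
$t4=2-1=1
cmp $t4, 0  (cmp 1,0)
bgt L0: taken
$t2=(-8)-5=-13
$t2=(-13)&15=3
$t2=3-14=-11
$t4=1-1=0
cmp $t4, 0  (cmp 0,0)
bgt L0: not taken
halt.

-11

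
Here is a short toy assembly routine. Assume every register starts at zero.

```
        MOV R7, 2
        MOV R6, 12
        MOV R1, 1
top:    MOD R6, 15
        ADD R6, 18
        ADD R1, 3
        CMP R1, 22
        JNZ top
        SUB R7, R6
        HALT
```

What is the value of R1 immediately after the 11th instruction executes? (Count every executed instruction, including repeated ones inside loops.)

R7=2
R6=12
R1=1
R6=12%15=12
R6=12+18=30
R1=1+3=4
CMP R1, 22  (cmp 4,22)
JNZ top: taken
R6=30%15=0
R6=0+18=18
R1=4+3=7
After step 11: R1 = 7.

7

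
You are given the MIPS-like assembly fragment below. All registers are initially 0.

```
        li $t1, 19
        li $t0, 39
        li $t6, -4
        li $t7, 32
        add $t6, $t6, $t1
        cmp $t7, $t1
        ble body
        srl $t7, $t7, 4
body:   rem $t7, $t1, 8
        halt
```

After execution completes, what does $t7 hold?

3

$t1=19
$t0=39
$t6=-4
$t7=32
$t6=(-4)+19=15
cmp $t7, $t1  (cmp 32,19)
ble body: not taken
$t7=32>>4=2
$t7=19%8=3
halt.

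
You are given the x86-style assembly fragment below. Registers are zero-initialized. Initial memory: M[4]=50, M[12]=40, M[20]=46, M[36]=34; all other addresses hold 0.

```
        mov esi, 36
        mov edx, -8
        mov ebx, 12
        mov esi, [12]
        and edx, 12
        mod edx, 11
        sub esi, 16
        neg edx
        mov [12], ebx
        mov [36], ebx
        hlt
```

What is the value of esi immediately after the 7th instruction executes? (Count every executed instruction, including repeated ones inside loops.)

24

after mov esi, 36: esi=36
after mov edx, -8: edx=-8
after mov ebx, 12: ebx=12
after mov esi, [12]: esi=M[12]=40
after and edx, 12: edx=(-8)&12=8
after mod edx, 11: edx=8%11=8
after sub esi, 16: esi=40-16=24
After step 7: esi = 24.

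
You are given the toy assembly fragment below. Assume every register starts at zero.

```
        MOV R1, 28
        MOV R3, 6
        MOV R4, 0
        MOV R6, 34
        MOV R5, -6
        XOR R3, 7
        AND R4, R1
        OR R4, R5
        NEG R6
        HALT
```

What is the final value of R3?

1

MOV R1, 28 → R1=28
MOV R3, 6 → R3=6
MOV R4, 0 → R4=0
MOV R6, 34 → R6=34
MOV R5, -6 → R5=-6
XOR R3, 7 → R3=6^7=1
AND R4, R1 → R4=0&28=0
OR R4, R5 → R4=0|(-6)=-6
NEG R6 → R6=-(34)=-34
halt.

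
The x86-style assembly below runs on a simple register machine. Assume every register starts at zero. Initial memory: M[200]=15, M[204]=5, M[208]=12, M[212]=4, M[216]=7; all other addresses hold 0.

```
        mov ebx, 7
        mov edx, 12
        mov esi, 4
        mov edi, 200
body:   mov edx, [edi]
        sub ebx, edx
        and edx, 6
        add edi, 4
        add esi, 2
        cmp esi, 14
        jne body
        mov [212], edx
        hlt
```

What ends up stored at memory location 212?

after mov ebx, 7: ebx=7
after mov edx, 12: edx=12
after mov esi, 4: esi=4
after mov edi, 200: edi=200
after mov edx, [edi]: edx=M[200]=15
after sub ebx, edx: ebx=7-15=-8
after and edx, 6: edx=15&6=6
after add edi, 4: edi=200+4=204
after add esi, 2: esi=4+2=6
cmp esi, 14  (cmp 6,14)
jne body: taken
after mov edx, [edi]: edx=M[204]=5
after sub ebx, edx: ebx=(-8)-5=-13
after and edx, 6: edx=5&6=4
after add edi, 4: edi=204+4=208
after add esi, 2: esi=6+2=8
cmp esi, 14  (cmp 8,14)
jne body: taken
after mov edx, [edi]: edx=M[208]=12
after sub ebx, edx: ebx=(-13)-12=-25
after and edx, 6: edx=12&6=4
after add edi, 4: edi=208+4=212
after add esi, 2: esi=8+2=10
cmp esi, 14  (cmp 10,14)
jne body: taken
after mov edx, [edi]: edx=M[212]=4
after sub ebx, edx: ebx=(-25)-4=-29
after and edx, 6: edx=4&6=4
after add edi, 4: edi=212+4=216
after add esi, 2: esi=10+2=12
cmp esi, 14  (cmp 12,14)
jne body: taken
after mov edx, [edi]: edx=M[216]=7
after sub ebx, edx: ebx=(-29)-7=-36
after and edx, 6: edx=7&6=6
after add edi, 4: edi=216+4=220
after add esi, 2: esi=12+2=14
cmp esi, 14  (cmp 14,14)
jne body: not taken
mov [212], edx → M[212]=6
halt.

6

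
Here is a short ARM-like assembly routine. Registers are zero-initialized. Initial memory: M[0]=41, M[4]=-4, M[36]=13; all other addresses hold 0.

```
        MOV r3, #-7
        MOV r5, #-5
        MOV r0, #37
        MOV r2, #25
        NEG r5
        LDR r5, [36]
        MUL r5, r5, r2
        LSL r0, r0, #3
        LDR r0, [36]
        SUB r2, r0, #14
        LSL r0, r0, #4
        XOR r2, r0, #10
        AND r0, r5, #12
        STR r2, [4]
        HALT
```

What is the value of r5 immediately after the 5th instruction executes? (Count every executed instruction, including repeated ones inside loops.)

5

after MOV r3, #-7: r3=-7
after MOV r5, #-5: r5=-5
after MOV r0, #37: r0=37
after MOV r2, #25: r2=25
after NEG r5: r5=-(-5)=5
After step 5: r5 = 5.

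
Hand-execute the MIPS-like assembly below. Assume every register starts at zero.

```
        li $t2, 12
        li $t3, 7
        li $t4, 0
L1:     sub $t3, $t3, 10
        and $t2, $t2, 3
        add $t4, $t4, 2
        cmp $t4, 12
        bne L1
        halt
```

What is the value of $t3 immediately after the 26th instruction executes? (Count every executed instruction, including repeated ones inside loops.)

-43

$t2=12
$t3=7
$t4=0
$t3=7-10=-3
$t2=12&3=0
$t4=0+2=2
cmp $t4, 12  (cmp 2,12)
bne L1: taken
$t3=(-3)-10=-13
$t2=0&3=0
$t4=2+2=4
cmp $t4, 12  (cmp 4,12)
bne L1: taken
$t3=(-13)-10=-23
$t2=0&3=0
$t4=4+2=6
cmp $t4, 12  (cmp 6,12)
bne L1: taken
$t3=(-23)-10=-33
$t2=0&3=0
$t4=6+2=8
cmp $t4, 12  (cmp 8,12)
bne L1: taken
$t3=(-33)-10=-43
$t2=0&3=0
$t4=8+2=10
After step 26: $t3 = -43.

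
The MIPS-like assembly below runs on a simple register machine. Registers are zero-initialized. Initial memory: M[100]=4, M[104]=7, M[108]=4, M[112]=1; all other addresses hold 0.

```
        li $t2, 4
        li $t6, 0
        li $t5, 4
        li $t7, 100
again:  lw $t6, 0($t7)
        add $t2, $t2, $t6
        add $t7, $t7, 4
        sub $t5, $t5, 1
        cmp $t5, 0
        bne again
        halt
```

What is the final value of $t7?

li $t2, 4 → $t2=4
li $t6, 0 → $t6=0
li $t5, 4 → $t5=4
li $t7, 100 → $t7=100
lw $t6, 0($t7) → $t6=M[100]=4
add $t2, $t2, $t6 → $t2=4+4=8
add $t7, $t7, 4 → $t7=100+4=104
sub $t5, $t5, 1 → $t5=4-1=3
cmp $t5, 0  (cmp 3,0)
bne again: taken
lw $t6, 0($t7) → $t6=M[104]=7
add $t2, $t2, $t6 → $t2=8+7=15
add $t7, $t7, 4 → $t7=104+4=108
sub $t5, $t5, 1 → $t5=3-1=2
cmp $t5, 0  (cmp 2,0)
bne again: taken
lw $t6, 0($t7) → $t6=M[108]=4
add $t2, $t2, $t6 → $t2=15+4=19
add $t7, $t7, 4 → $t7=108+4=112
sub $t5, $t5, 1 → $t5=2-1=1
cmp $t5, 0  (cmp 1,0)
bne again: taken
lw $t6, 0($t7) → $t6=M[112]=1
add $t2, $t2, $t6 → $t2=19+1=20
add $t7, $t7, 4 → $t7=112+4=116
sub $t5, $t5, 1 → $t5=1-1=0
cmp $t5, 0  (cmp 0,0)
bne again: not taken
halt.

116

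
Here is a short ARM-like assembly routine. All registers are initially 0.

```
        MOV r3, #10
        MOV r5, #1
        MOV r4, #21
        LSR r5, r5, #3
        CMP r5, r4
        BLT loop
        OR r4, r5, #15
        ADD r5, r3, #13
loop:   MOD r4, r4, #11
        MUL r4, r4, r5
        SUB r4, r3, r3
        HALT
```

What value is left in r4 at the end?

r3=10
r5=1
r4=21
r5=1>>3=0
CMP r5, r4  (cmp 0,21)
BLT loop: taken
r4=21%11=10
r4=10*0=0
r4=10-10=0
halt.

0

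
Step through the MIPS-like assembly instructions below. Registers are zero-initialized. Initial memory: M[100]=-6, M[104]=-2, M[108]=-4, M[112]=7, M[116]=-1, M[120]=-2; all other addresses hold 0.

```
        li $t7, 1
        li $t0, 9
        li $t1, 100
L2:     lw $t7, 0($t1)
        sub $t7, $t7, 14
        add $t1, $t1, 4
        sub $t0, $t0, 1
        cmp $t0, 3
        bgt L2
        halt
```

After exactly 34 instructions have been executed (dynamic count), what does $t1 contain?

after li $t7, 1: $t7=1
after li $t0, 9: $t0=9
after li $t1, 100: $t1=100
after lw $t7, 0($t1): $t7=M[100]=-6
after sub $t7, $t7, 14: $t7=(-6)-14=-20
after add $t1, $t1, 4: $t1=100+4=104
after sub $t0, $t0, 1: $t0=9-1=8
cmp $t0, 3  (cmp 8,3)
bgt L2: taken
after lw $t7, 0($t1): $t7=M[104]=-2
after sub $t7, $t7, 14: $t7=(-2)-14=-16
after add $t1, $t1, 4: $t1=104+4=108
after sub $t0, $t0, 1: $t0=8-1=7
cmp $t0, 3  (cmp 7,3)
bgt L2: taken
after lw $t7, 0($t1): $t7=M[108]=-4
after sub $t7, $t7, 14: $t7=(-4)-14=-18
after add $t1, $t1, 4: $t1=108+4=112
after sub $t0, $t0, 1: $t0=7-1=6
cmp $t0, 3  (cmp 6,3)
bgt L2: taken
after lw $t7, 0($t1): $t7=M[112]=7
after sub $t7, $t7, 14: $t7=7-14=-7
after add $t1, $t1, 4: $t1=112+4=116
after sub $t0, $t0, 1: $t0=6-1=5
cmp $t0, 3  (cmp 5,3)
bgt L2: taken
after lw $t7, 0($t1): $t7=M[116]=-1
after sub $t7, $t7, 14: $t7=(-1)-14=-15
after add $t1, $t1, 4: $t1=116+4=120
after sub $t0, $t0, 1: $t0=5-1=4
cmp $t0, 3  (cmp 4,3)
bgt L2: taken
after lw $t7, 0($t1): $t7=M[120]=-2
After step 34: $t1 = 120.

120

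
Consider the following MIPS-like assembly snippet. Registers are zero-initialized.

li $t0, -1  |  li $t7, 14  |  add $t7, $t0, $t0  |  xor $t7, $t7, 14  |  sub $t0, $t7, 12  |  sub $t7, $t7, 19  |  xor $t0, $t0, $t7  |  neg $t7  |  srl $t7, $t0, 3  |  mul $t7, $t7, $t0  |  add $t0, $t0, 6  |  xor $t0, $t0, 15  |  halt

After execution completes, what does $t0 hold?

48

after li $t0, -1: $t0=-1
after li $t7, 14: $t7=14
after add $t7, $t0, $t0: $t7=(-1)+(-1)=-2
after xor $t7, $t7, 14: $t7=(-2)^14=-16
after sub $t0, $t7, 12: $t0=(-16)-12=-28
after sub $t7, $t7, 19: $t7=(-16)-19=-35
after xor $t0, $t0, $t7: $t0=(-28)^(-35)=57
after neg $t7: $t7=-(-35)=35
after srl $t7, $t0, 3: $t7=57>>3=7
after mul $t7, $t7, $t0: $t7=7*57=399
after add $t0, $t0, 6: $t0=57+6=63
after xor $t0, $t0, 15: $t0=63^15=48
halt.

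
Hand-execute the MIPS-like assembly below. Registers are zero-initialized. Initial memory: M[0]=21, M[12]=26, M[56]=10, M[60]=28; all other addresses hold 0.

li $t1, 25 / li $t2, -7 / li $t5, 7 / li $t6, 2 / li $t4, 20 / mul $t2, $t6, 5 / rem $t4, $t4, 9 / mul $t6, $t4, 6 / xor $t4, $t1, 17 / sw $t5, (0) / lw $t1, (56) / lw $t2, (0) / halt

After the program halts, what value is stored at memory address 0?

after li $t1, 25: $t1=25
after li $t2, -7: $t2=-7
after li $t5, 7: $t5=7
after li $t6, 2: $t6=2
after li $t4, 20: $t4=20
after mul $t2, $t6, 5: $t2=2*5=10
after rem $t4, $t4, 9: $t4=20%9=2
after mul $t6, $t4, 6: $t6=2*6=12
after xor $t4, $t1, 17: $t4=25^17=8
sw $t5, (0) → M[0]=7
after lw $t1, (56): $t1=M[56]=10
after lw $t2, (0): $t2=M[0]=7
halt.

7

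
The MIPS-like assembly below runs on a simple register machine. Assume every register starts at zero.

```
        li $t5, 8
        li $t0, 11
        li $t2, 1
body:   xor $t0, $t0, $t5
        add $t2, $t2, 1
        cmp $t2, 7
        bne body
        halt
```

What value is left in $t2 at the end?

li $t5, 8 → $t5=8
li $t0, 11 → $t0=11
li $t2, 1 → $t2=1
xor $t0, $t0, $t5 → $t0=11^8=3
add $t2, $t2, 1 → $t2=1+1=2
cmp $t2, 7  (cmp 2,7)
bne body: taken
xor $t0, $t0, $t5 → $t0=3^8=11
add $t2, $t2, 1 → $t2=2+1=3
cmp $t2, 7  (cmp 3,7)
bne body: taken
xor $t0, $t0, $t5 → $t0=11^8=3
add $t2, $t2, 1 → $t2=3+1=4
cmp $t2, 7  (cmp 4,7)
bne body: taken
xor $t0, $t0, $t5 → $t0=3^8=11
add $t2, $t2, 1 → $t2=4+1=5
cmp $t2, 7  (cmp 5,7)
bne body: taken
xor $t0, $t0, $t5 → $t0=11^8=3
add $t2, $t2, 1 → $t2=5+1=6
cmp $t2, 7  (cmp 6,7)
bne body: taken
xor $t0, $t0, $t5 → $t0=3^8=11
add $t2, $t2, 1 → $t2=6+1=7
cmp $t2, 7  (cmp 7,7)
bne body: not taken
halt.

7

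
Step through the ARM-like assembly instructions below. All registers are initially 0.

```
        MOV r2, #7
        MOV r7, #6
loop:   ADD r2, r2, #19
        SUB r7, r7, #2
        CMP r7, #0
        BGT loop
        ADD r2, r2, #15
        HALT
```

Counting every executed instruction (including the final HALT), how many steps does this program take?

r2=7
r7=6
r2=7+19=26
r7=6-2=4
CMP r7, #0  (cmp 4,0)
BGT loop: taken
r2=26+19=45
r7=4-2=2
CMP r7, #0  (cmp 2,0)
BGT loop: taken
r2=45+19=64
r7=2-2=0
CMP r7, #0  (cmp 0,0)
BGT loop: not taken
r2=64+15=79
halt.
Total executed instructions: 16.

16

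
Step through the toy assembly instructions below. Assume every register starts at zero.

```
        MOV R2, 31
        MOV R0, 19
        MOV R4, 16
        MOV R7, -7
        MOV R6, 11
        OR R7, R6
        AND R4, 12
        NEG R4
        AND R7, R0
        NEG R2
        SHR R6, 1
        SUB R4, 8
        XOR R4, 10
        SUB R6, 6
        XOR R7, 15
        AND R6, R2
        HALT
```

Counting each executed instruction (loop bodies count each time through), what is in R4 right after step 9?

MOV R2, 31 → R2=31
MOV R0, 19 → R0=19
MOV R4, 16 → R4=16
MOV R7, -7 → R7=-7
MOV R6, 11 → R6=11
OR R7, R6 → R7=(-7)|11=-5
AND R4, 12 → R4=16&12=0
NEG R4 → R4=-(0)=0
AND R7, R0 → R7=(-5)&19=19
After step 9: R4 = 0.

0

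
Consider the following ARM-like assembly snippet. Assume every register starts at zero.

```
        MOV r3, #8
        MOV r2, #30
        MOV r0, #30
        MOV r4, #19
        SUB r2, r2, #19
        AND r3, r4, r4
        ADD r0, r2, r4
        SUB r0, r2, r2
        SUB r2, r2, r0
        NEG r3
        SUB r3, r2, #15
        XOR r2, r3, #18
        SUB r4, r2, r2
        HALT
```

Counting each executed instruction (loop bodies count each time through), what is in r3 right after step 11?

-4

r3=8
r2=30
r0=30
r4=19
r2=30-19=11
r3=19&19=19
r0=11+19=30
r0=11-11=0
r2=11-0=11
r3=-(19)=-19
r3=11-15=-4
After step 11: r3 = -4.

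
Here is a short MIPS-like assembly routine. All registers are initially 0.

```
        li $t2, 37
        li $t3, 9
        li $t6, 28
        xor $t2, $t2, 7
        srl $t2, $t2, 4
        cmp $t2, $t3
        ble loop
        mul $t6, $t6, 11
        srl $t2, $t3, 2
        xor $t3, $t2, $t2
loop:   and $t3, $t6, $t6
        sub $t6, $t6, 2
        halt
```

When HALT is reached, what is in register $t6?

26

$t2=37
$t3=9
$t6=28
$t2=37^7=34
$t2=34>>4=2
cmp $t2, $t3  (cmp 2,9)
ble loop: taken
$t3=28&28=28
$t6=28-2=26
halt.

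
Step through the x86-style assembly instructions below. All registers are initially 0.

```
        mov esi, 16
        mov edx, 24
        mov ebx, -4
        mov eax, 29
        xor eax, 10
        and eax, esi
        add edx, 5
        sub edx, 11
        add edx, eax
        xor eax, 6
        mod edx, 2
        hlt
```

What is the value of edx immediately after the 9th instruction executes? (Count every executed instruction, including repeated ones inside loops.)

mov esi, 16 → esi=16
mov edx, 24 → edx=24
mov ebx, -4 → ebx=-4
mov eax, 29 → eax=29
xor eax, 10 → eax=29^10=23
and eax, esi → eax=23&16=16
add edx, 5 → edx=24+5=29
sub edx, 11 → edx=29-11=18
add edx, eax → edx=18+16=34
After step 9: edx = 34.

34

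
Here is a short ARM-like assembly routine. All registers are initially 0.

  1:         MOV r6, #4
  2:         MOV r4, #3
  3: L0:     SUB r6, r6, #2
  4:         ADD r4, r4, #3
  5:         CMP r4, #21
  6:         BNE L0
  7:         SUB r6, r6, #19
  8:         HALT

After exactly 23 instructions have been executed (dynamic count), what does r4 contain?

18

after MOV r6, #4: r6=4
after MOV r4, #3: r4=3
after SUB r6, r6, #2: r6=4-2=2
after ADD r4, r4, #3: r4=3+3=6
CMP r4, #21  (cmp 6,21)
BNE L0: taken
after SUB r6, r6, #2: r6=2-2=0
after ADD r4, r4, #3: r4=6+3=9
CMP r4, #21  (cmp 9,21)
BNE L0: taken
after SUB r6, r6, #2: r6=0-2=-2
after ADD r4, r4, #3: r4=9+3=12
CMP r4, #21  (cmp 12,21)
BNE L0: taken
after SUB r6, r6, #2: r6=(-2)-2=-4
after ADD r4, r4, #3: r4=12+3=15
CMP r4, #21  (cmp 15,21)
BNE L0: taken
after SUB r6, r6, #2: r6=(-4)-2=-6
after ADD r4, r4, #3: r4=15+3=18
CMP r4, #21  (cmp 18,21)
BNE L0: taken
after SUB r6, r6, #2: r6=(-6)-2=-8
After step 23: r4 = 18.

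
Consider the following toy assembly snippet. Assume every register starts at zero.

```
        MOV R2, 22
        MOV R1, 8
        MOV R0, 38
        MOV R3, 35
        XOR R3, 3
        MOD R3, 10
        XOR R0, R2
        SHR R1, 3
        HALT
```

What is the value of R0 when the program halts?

after MOV R2, 22: R2=22
after MOV R1, 8: R1=8
after MOV R0, 38: R0=38
after MOV R3, 35: R3=35
after XOR R3, 3: R3=35^3=32
after MOD R3, 10: R3=32%10=2
after XOR R0, R2: R0=38^22=48
after SHR R1, 3: R1=8>>3=1
halt.

48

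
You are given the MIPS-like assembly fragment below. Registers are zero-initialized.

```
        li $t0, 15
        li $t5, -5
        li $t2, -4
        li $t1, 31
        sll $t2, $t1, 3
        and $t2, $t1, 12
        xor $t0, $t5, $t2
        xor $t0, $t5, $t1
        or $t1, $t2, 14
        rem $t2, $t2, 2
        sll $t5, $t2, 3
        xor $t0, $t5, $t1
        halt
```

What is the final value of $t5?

0

li $t0, 15 → $t0=15
li $t5, -5 → $t5=-5
li $t2, -4 → $t2=-4
li $t1, 31 → $t1=31
sll $t2, $t1, 3 → $t2=31<<3=248
and $t2, $t1, 12 → $t2=31&12=12
xor $t0, $t5, $t2 → $t0=(-5)^12=-9
xor $t0, $t5, $t1 → $t0=(-5)^31=-28
or $t1, $t2, 14 → $t1=12|14=14
rem $t2, $t2, 2 → $t2=12%2=0
sll $t5, $t2, 3 → $t5=0<<3=0
xor $t0, $t5, $t1 → $t0=0^14=14
halt.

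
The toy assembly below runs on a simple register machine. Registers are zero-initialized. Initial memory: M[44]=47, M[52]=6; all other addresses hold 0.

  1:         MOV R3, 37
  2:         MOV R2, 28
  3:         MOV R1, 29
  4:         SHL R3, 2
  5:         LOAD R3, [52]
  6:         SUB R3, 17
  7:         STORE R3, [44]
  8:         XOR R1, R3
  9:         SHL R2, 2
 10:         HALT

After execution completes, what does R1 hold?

-24

after MOV R3, 37: R3=37
after MOV R2, 28: R2=28
after MOV R1, 29: R1=29
after SHL R3, 2: R3=37<<2=148
after LOAD R3, [52]: R3=M[52]=6
after SUB R3, 17: R3=6-17=-11
STORE R3, [44] → M[44]=-11
after XOR R1, R3: R1=29^(-11)=-24
after SHL R2, 2: R2=28<<2=112
halt.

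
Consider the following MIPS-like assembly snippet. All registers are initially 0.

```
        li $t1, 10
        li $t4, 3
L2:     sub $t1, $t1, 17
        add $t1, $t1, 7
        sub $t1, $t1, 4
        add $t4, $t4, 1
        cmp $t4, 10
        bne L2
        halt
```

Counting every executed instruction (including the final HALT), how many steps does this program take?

li $t1, 10 → $t1=10
li $t4, 3 → $t4=3
sub $t1, $t1, 17 → $t1=10-17=-7
add $t1, $t1, 7 → $t1=(-7)+7=0
sub $t1, $t1, 4 → $t1=0-4=-4
add $t4, $t4, 1 → $t4=3+1=4
cmp $t4, 10  (cmp 4,10)
bne L2: taken
sub $t1, $t1, 17 → $t1=(-4)-17=-21
add $t1, $t1, 7 → $t1=(-21)+7=-14
sub $t1, $t1, 4 → $t1=(-14)-4=-18
add $t4, $t4, 1 → $t4=4+1=5
cmp $t4, 10  (cmp 5,10)
bne L2: taken
sub $t1, $t1, 17 → $t1=(-18)-17=-35
add $t1, $t1, 7 → $t1=(-35)+7=-28
sub $t1, $t1, 4 → $t1=(-28)-4=-32
add $t4, $t4, 1 → $t4=5+1=6
cmp $t4, 10  (cmp 6,10)
bne L2: taken
sub $t1, $t1, 17 → $t1=(-32)-17=-49
add $t1, $t1, 7 → $t1=(-49)+7=-42
sub $t1, $t1, 4 → $t1=(-42)-4=-46
add $t4, $t4, 1 → $t4=6+1=7
cmp $t4, 10  (cmp 7,10)
bne L2: taken
sub $t1, $t1, 17 → $t1=(-46)-17=-63
add $t1, $t1, 7 → $t1=(-63)+7=-56
sub $t1, $t1, 4 → $t1=(-56)-4=-60
add $t4, $t4, 1 → $t4=7+1=8
cmp $t4, 10  (cmp 8,10)
bne L2: taken
sub $t1, $t1, 17 → $t1=(-60)-17=-77
add $t1, $t1, 7 → $t1=(-77)+7=-70
sub $t1, $t1, 4 → $t1=(-70)-4=-74
add $t4, $t4, 1 → $t4=8+1=9
cmp $t4, 10  (cmp 9,10)
bne L2: taken
sub $t1, $t1, 17 → $t1=(-74)-17=-91
add $t1, $t1, 7 → $t1=(-91)+7=-84
sub $t1, $t1, 4 → $t1=(-84)-4=-88
add $t4, $t4, 1 → $t4=9+1=10
cmp $t4, 10  (cmp 10,10)
bne L2: not taken
halt.
Total executed instructions: 45.

45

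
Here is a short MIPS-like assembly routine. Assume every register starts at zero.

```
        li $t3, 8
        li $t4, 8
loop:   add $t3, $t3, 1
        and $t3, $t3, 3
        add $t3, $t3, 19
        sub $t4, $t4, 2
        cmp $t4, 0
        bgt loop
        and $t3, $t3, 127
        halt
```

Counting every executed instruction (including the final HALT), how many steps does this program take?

$t3=8
$t4=8
$t3=8+1=9
$t3=9&3=1
$t3=1+19=20
$t4=8-2=6
cmp $t4, 0  (cmp 6,0)
bgt loop: taken
$t3=20+1=21
$t3=21&3=1
$t3=1+19=20
$t4=6-2=4
cmp $t4, 0  (cmp 4,0)
bgt loop: taken
$t3=20+1=21
$t3=21&3=1
$t3=1+19=20
$t4=4-2=2
cmp $t4, 0  (cmp 2,0)
bgt loop: taken
$t3=20+1=21
$t3=21&3=1
$t3=1+19=20
$t4=2-2=0
cmp $t4, 0  (cmp 0,0)
bgt loop: not taken
$t3=20&127=20
halt.
Total executed instructions: 28.

28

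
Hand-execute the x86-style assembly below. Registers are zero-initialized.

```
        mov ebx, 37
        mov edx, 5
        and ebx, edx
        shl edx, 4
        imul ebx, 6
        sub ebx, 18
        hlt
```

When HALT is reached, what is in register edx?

mov ebx, 37 → ebx=37
mov edx, 5 → edx=5
and ebx, edx → ebx=37&5=5
shl edx, 4 → edx=5<<4=80
imul ebx, 6 → ebx=5*6=30
sub ebx, 18 → ebx=30-18=12
halt.

80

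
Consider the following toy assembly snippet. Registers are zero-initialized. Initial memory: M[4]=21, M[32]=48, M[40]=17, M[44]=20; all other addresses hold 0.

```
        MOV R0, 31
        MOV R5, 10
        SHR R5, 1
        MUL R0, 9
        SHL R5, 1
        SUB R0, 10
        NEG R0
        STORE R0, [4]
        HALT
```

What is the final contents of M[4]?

after MOV R0, 31: R0=31
after MOV R5, 10: R5=10
after SHR R5, 1: R5=10>>1=5
after MUL R0, 9: R0=31*9=279
after SHL R5, 1: R5=5<<1=10
after SUB R0, 10: R0=279-10=269
after NEG R0: R0=-(269)=-269
STORE R0, [4] → M[4]=-269
halt.

-269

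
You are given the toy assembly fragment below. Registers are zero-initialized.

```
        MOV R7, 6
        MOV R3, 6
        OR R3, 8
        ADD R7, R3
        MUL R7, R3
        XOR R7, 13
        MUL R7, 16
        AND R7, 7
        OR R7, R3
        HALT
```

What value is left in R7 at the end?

R7=6
R3=6
R3=6|8=14
R7=6+14=20
R7=20*14=280
R7=280^13=277
R7=277*16=4432
R7=4432&7=0
R7=0|14=14
halt.

14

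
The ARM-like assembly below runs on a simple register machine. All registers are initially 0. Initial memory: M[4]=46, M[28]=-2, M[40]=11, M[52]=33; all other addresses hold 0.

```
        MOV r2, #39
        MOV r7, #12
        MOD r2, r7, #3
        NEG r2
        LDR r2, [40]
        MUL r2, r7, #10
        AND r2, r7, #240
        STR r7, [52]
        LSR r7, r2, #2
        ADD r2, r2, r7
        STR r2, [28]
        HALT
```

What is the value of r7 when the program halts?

MOV r2, #39 → r2=39
MOV r7, #12 → r7=12
MOD r2, r7, #3 → r2=12%3=0
NEG r2 → r2=-(0)=0
LDR r2, [40] → r2=M[40]=11
MUL r2, r7, #10 → r2=12*10=120
AND r2, r7, #240 → r2=12&240=0
STR r7, [52] → M[52]=12
LSR r7, r2, #2 → r7=0>>2=0
ADD r2, r2, r7 → r2=0+0=0
STR r2, [28] → M[28]=0
halt.

0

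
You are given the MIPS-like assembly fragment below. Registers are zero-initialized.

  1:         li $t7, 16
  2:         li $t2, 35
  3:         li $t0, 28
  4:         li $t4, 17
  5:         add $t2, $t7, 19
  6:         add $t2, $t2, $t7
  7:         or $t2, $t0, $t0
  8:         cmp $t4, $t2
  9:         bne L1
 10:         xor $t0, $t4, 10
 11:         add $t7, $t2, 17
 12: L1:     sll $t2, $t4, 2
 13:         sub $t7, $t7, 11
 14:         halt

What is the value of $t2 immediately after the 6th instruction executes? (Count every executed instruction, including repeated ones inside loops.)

51

li $t7, 16 → $t7=16
li $t2, 35 → $t2=35
li $t0, 28 → $t0=28
li $t4, 17 → $t4=17
add $t2, $t7, 19 → $t2=16+19=35
add $t2, $t2, $t7 → $t2=35+16=51
After step 6: $t2 = 51.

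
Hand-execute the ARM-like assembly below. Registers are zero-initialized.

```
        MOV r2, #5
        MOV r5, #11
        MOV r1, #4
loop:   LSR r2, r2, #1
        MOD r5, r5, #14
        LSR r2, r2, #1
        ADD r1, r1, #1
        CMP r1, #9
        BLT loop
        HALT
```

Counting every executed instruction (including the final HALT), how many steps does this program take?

34

after MOV r2, #5: r2=5
after MOV r5, #11: r5=11
after MOV r1, #4: r1=4
after LSR r2, r2, #1: r2=5>>1=2
after MOD r5, r5, #14: r5=11%14=11
after LSR r2, r2, #1: r2=2>>1=1
after ADD r1, r1, #1: r1=4+1=5
CMP r1, #9  (cmp 5,9)
BLT loop: taken
after LSR r2, r2, #1: r2=1>>1=0
after MOD r5, r5, #14: r5=11%14=11
after LSR r2, r2, #1: r2=0>>1=0
after ADD r1, r1, #1: r1=5+1=6
CMP r1, #9  (cmp 6,9)
BLT loop: taken
after LSR r2, r2, #1: r2=0>>1=0
after MOD r5, r5, #14: r5=11%14=11
after LSR r2, r2, #1: r2=0>>1=0
after ADD r1, r1, #1: r1=6+1=7
CMP r1, #9  (cmp 7,9)
BLT loop: taken
after LSR r2, r2, #1: r2=0>>1=0
after MOD r5, r5, #14: r5=11%14=11
after LSR r2, r2, #1: r2=0>>1=0
after ADD r1, r1, #1: r1=7+1=8
CMP r1, #9  (cmp 8,9)
BLT loop: taken
after LSR r2, r2, #1: r2=0>>1=0
after MOD r5, r5, #14: r5=11%14=11
after LSR r2, r2, #1: r2=0>>1=0
after ADD r1, r1, #1: r1=8+1=9
CMP r1, #9  (cmp 9,9)
BLT loop: not taken
halt.
Total executed instructions: 34.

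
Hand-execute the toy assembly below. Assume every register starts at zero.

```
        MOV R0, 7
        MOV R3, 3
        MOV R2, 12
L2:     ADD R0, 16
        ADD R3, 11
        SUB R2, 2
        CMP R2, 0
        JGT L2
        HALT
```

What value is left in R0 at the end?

103

after MOV R0, 7: R0=7
after MOV R3, 3: R3=3
after MOV R2, 12: R2=12
after ADD R0, 16: R0=7+16=23
after ADD R3, 11: R3=3+11=14
after SUB R2, 2: R2=12-2=10
CMP R2, 0  (cmp 10,0)
JGT L2: taken
after ADD R0, 16: R0=23+16=39
after ADD R3, 11: R3=14+11=25
after SUB R2, 2: R2=10-2=8
CMP R2, 0  (cmp 8,0)
JGT L2: taken
after ADD R0, 16: R0=39+16=55
after ADD R3, 11: R3=25+11=36
after SUB R2, 2: R2=8-2=6
CMP R2, 0  (cmp 6,0)
JGT L2: taken
after ADD R0, 16: R0=55+16=71
after ADD R3, 11: R3=36+11=47
after SUB R2, 2: R2=6-2=4
CMP R2, 0  (cmp 4,0)
JGT L2: taken
after ADD R0, 16: R0=71+16=87
after ADD R3, 11: R3=47+11=58
after SUB R2, 2: R2=4-2=2
CMP R2, 0  (cmp 2,0)
JGT L2: taken
after ADD R0, 16: R0=87+16=103
after ADD R3, 11: R3=58+11=69
after SUB R2, 2: R2=2-2=0
CMP R2, 0  (cmp 0,0)
JGT L2: not taken
halt.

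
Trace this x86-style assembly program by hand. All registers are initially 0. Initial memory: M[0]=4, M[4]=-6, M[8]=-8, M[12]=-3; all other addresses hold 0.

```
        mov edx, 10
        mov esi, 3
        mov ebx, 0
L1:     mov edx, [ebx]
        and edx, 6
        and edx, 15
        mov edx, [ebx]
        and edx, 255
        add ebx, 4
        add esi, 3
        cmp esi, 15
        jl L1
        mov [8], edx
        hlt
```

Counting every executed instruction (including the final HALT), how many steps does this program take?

mov edx, 10 → edx=10
mov esi, 3 → esi=3
mov ebx, 0 → ebx=0
mov edx, [ebx] → edx=M[0]=4
and edx, 6 → edx=4&6=4
and edx, 15 → edx=4&15=4
mov edx, [ebx] → edx=M[0]=4
and edx, 255 → edx=4&255=4
add ebx, 4 → ebx=0+4=4
add esi, 3 → esi=3+3=6
cmp esi, 15  (cmp 6,15)
jl L1: taken
mov edx, [ebx] → edx=M[4]=-6
and edx, 6 → edx=(-6)&6=2
and edx, 15 → edx=2&15=2
mov edx, [ebx] → edx=M[4]=-6
and edx, 255 → edx=(-6)&255=250
add ebx, 4 → ebx=4+4=8
add esi, 3 → esi=6+3=9
cmp esi, 15  (cmp 9,15)
jl L1: taken
mov edx, [ebx] → edx=M[8]=-8
and edx, 6 → edx=(-8)&6=0
and edx, 15 → edx=0&15=0
mov edx, [ebx] → edx=M[8]=-8
and edx, 255 → edx=(-8)&255=248
add ebx, 4 → ebx=8+4=12
add esi, 3 → esi=9+3=12
cmp esi, 15  (cmp 12,15)
jl L1: taken
mov edx, [ebx] → edx=M[12]=-3
and edx, 6 → edx=(-3)&6=4
and edx, 15 → edx=4&15=4
mov edx, [ebx] → edx=M[12]=-3
and edx, 255 → edx=(-3)&255=253
add ebx, 4 → ebx=12+4=16
add esi, 3 → esi=12+3=15
cmp esi, 15  (cmp 15,15)
jl L1: not taken
mov [8], edx → M[8]=253
halt.
Total executed instructions: 41.

41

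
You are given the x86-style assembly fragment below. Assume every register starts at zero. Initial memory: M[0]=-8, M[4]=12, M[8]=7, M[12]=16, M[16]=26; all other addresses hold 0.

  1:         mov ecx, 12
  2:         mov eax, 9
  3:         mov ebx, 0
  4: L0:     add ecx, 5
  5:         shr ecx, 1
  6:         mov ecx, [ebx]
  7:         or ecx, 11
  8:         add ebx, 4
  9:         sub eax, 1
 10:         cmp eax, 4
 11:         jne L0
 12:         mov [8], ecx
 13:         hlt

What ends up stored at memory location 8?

27

ecx=12
eax=9
ebx=0
ecx=12+5=17
ecx=17>>1=8
ecx=M[0]=-8
ecx=(-8)|11=-5
ebx=0+4=4
eax=9-1=8
cmp eax, 4  (cmp 8,4)
jne L0: taken
ecx=(-5)+5=0
ecx=0>>1=0
ecx=M[4]=12
ecx=12|11=15
ebx=4+4=8
eax=8-1=7
cmp eax, 4  (cmp 7,4)
jne L0: taken
ecx=15+5=20
ecx=20>>1=10
ecx=M[8]=7
ecx=7|11=15
ebx=8+4=12
eax=7-1=6
cmp eax, 4  (cmp 6,4)
jne L0: taken
ecx=15+5=20
ecx=20>>1=10
ecx=M[12]=16
ecx=16|11=27
ebx=12+4=16
eax=6-1=5
cmp eax, 4  (cmp 5,4)
jne L0: taken
ecx=27+5=32
ecx=32>>1=16
ecx=M[16]=26
ecx=26|11=27
ebx=16+4=20
eax=5-1=4
cmp eax, 4  (cmp 4,4)
jne L0: not taken
mov [8], ecx → M[8]=27
halt.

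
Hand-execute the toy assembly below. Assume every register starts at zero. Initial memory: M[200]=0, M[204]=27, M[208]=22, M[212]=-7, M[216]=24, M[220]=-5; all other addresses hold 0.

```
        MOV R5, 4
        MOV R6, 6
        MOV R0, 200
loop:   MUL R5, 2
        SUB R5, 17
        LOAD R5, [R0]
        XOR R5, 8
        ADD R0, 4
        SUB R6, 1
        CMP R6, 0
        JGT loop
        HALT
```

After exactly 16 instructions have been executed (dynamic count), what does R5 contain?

19

R5=4
R6=6
R0=200
R5=4*2=8
R5=8-17=-9
R5=M[200]=0
R5=0^8=8
R0=200+4=204
R6=6-1=5
CMP R6, 0  (cmp 5,0)
JGT loop: taken
R5=8*2=16
R5=16-17=-1
R5=M[204]=27
R5=27^8=19
R0=204+4=208
After step 16: R5 = 19.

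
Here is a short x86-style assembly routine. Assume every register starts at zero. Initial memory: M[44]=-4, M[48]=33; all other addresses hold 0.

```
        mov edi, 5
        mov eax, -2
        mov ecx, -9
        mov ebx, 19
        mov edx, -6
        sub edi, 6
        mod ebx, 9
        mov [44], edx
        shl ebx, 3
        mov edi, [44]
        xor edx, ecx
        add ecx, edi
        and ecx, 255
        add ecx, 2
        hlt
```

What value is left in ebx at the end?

8

mov edi, 5 → edi=5
mov eax, -2 → eax=-2
mov ecx, -9 → ecx=-9
mov ebx, 19 → ebx=19
mov edx, -6 → edx=-6
sub edi, 6 → edi=5-6=-1
mod ebx, 9 → ebx=19%9=1
mov [44], edx → M[44]=-6
shl ebx, 3 → ebx=1<<3=8
mov edi, [44] → edi=M[44]=-6
xor edx, ecx → edx=(-6)^(-9)=13
add ecx, edi → ecx=(-9)+(-6)=-15
and ecx, 255 → ecx=(-15)&255=241
add ecx, 2 → ecx=241+2=243
halt.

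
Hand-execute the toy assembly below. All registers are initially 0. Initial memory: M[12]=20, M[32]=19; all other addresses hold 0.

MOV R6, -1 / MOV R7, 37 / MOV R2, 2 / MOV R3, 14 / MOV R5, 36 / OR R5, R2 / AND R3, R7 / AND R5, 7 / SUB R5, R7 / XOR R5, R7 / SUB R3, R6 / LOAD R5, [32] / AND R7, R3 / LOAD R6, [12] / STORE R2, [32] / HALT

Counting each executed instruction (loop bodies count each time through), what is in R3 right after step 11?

5

MOV R6, -1 → R6=-1
MOV R7, 37 → R7=37
MOV R2, 2 → R2=2
MOV R3, 14 → R3=14
MOV R5, 36 → R5=36
OR R5, R2 → R5=36|2=38
AND R3, R7 → R3=14&37=4
AND R5, 7 → R5=38&7=6
SUB R5, R7 → R5=6-37=-31
XOR R5, R7 → R5=(-31)^37=-60
SUB R3, R6 → R3=4-(-1)=5
After step 11: R3 = 5.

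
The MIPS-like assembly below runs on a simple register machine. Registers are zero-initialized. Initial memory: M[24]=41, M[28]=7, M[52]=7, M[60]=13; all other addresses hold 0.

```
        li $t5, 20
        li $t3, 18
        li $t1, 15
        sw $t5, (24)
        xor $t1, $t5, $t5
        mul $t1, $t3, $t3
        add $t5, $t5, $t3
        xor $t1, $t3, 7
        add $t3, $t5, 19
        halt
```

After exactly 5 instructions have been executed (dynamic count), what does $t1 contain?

after li $t5, 20: $t5=20
after li $t3, 18: $t3=18
after li $t1, 15: $t1=15
sw $t5, (24) → M[24]=20
after xor $t1, $t5, $t5: $t1=20^20=0
After step 5: $t1 = 0.

0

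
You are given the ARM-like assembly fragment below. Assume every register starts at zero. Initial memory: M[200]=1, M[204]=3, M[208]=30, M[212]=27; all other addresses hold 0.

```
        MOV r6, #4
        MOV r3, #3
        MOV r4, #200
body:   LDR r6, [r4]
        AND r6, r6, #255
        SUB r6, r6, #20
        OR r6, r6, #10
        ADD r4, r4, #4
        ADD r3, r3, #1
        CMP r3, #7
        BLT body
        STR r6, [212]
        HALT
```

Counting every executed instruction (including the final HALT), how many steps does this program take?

37

r6=4
r3=3
r4=200
r6=M[200]=1
r6=1&255=1
r6=1-20=-19
r6=(-19)|10=-17
r4=200+4=204
r3=3+1=4
CMP r3, #7  (cmp 4,7)
BLT body: taken
r6=M[204]=3
r6=3&255=3
r6=3-20=-17
r6=(-17)|10=-17
r4=204+4=208
r3=4+1=5
CMP r3, #7  (cmp 5,7)
BLT body: taken
r6=M[208]=30
r6=30&255=30
r6=30-20=10
r6=10|10=10
r4=208+4=212
r3=5+1=6
CMP r3, #7  (cmp 6,7)
BLT body: taken
r6=M[212]=27
r6=27&255=27
r6=27-20=7
r6=7|10=15
r4=212+4=216
r3=6+1=7
CMP r3, #7  (cmp 7,7)
BLT body: not taken
STR r6, [212] → M[212]=15
halt.
Total executed instructions: 37.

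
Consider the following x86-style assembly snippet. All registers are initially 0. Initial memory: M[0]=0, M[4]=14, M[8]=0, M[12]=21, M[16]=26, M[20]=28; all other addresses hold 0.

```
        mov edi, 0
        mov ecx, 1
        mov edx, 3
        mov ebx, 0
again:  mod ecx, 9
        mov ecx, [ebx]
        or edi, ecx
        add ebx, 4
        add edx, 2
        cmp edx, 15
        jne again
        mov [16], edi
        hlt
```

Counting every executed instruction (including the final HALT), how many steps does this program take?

edi=0
ecx=1
edx=3
ebx=0
ecx=1%9=1
ecx=M[0]=0
edi=0|0=0
ebx=0+4=4
edx=3+2=5
cmp edx, 15  (cmp 5,15)
jne again: taken
ecx=0%9=0
ecx=M[4]=14
edi=0|14=14
ebx=4+4=8
edx=5+2=7
cmp edx, 15  (cmp 7,15)
jne again: taken
ecx=14%9=5
ecx=M[8]=0
edi=14|0=14
ebx=8+4=12
edx=7+2=9
cmp edx, 15  (cmp 9,15)
jne again: taken
ecx=0%9=0
ecx=M[12]=21
edi=14|21=31
ebx=12+4=16
edx=9+2=11
cmp edx, 15  (cmp 11,15)
jne again: taken
ecx=21%9=3
ecx=M[16]=26
edi=31|26=31
ebx=16+4=20
edx=11+2=13
cmp edx, 15  (cmp 13,15)
jne again: taken
ecx=26%9=8
ecx=M[20]=28
edi=31|28=31
ebx=20+4=24
edx=13+2=15
cmp edx, 15  (cmp 15,15)
jne again: not taken
mov [16], edi → M[16]=31
halt.
Total executed instructions: 48.

48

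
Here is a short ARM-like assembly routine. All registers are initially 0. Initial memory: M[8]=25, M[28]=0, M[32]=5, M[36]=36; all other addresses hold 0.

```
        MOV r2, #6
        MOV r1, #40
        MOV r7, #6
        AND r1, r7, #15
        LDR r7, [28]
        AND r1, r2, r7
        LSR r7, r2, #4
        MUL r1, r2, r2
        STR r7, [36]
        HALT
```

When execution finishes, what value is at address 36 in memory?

r2=6
r1=40
r7=6
r1=6&15=6
r7=M[28]=0
r1=6&0=0
r7=6>>4=0
r1=6*6=36
STR r7, [36] → M[36]=0
halt.

0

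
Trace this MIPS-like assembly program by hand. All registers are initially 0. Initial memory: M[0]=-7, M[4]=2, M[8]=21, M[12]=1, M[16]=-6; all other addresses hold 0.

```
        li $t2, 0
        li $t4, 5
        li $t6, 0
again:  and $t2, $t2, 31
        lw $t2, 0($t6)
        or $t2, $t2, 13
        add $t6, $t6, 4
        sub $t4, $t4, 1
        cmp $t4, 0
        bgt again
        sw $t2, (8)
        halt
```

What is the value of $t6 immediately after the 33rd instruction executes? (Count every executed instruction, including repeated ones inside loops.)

16

li $t2, 0 → $t2=0
li $t4, 5 → $t4=5
li $t6, 0 → $t6=0
and $t2, $t2, 31 → $t2=0&31=0
lw $t2, 0($t6) → $t2=M[0]=-7
or $t2, $t2, 13 → $t2=(-7)|13=-3
add $t6, $t6, 4 → $t6=0+4=4
sub $t4, $t4, 1 → $t4=5-1=4
cmp $t4, 0  (cmp 4,0)
bgt again: taken
and $t2, $t2, 31 → $t2=(-3)&31=29
lw $t2, 0($t6) → $t2=M[4]=2
or $t2, $t2, 13 → $t2=2|13=15
add $t6, $t6, 4 → $t6=4+4=8
sub $t4, $t4, 1 → $t4=4-1=3
cmp $t4, 0  (cmp 3,0)
bgt again: taken
and $t2, $t2, 31 → $t2=15&31=15
lw $t2, 0($t6) → $t2=M[8]=21
or $t2, $t2, 13 → $t2=21|13=29
add $t6, $t6, 4 → $t6=8+4=12
sub $t4, $t4, 1 → $t4=3-1=2
cmp $t4, 0  (cmp 2,0)
bgt again: taken
and $t2, $t2, 31 → $t2=29&31=29
lw $t2, 0($t6) → $t2=M[12]=1
or $t2, $t2, 13 → $t2=1|13=13
add $t6, $t6, 4 → $t6=12+4=16
sub $t4, $t4, 1 → $t4=2-1=1
cmp $t4, 0  (cmp 1,0)
bgt again: taken
and $t2, $t2, 31 → $t2=13&31=13
lw $t2, 0($t6) → $t2=M[16]=-6
After step 33: $t6 = 16.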